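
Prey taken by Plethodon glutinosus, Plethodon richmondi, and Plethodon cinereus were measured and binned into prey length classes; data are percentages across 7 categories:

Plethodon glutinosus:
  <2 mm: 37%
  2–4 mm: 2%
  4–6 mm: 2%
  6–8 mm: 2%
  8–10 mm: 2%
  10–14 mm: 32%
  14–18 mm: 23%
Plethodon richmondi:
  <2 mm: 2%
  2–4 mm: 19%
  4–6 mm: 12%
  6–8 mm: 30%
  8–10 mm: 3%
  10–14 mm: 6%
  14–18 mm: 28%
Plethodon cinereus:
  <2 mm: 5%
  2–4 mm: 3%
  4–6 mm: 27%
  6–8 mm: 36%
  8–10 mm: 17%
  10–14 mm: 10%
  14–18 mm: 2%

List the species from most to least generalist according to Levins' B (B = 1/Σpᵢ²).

Plethodon richmondi > Plethodon cinereus > Plethodon glutinosus

Convert percentages to proportions (divide by 100).
Σp_glutᵢ² = 0.37² + 0.02² + 0.02² + 0.02² + 0.02² + 0.32² + 0.23² = 0.1369 + 0.0004 + 0.0004 + 0.0004 + 0.0004 + 0.1024 + 0.0529 = 0.2938
B_glut = 1 / 0.2938 = 3.4037
Σp_richᵢ² = 0.02² + 0.19² + 0.12² + 0.30² + 0.03² + 0.06² + 0.28² = 0.0004 + 0.0361 + 0.0144 + 0.0900 + 0.0009 + 0.0036 + 0.0784 = 0.2238
B_rich = 1 / 0.2238 = 4.4683
Σp_cineᵢ² = 0.05² + 0.03² + 0.27² + 0.36² + 0.17² + 0.10² + 0.02² = 0.0025 + 0.0009 + 0.0729 + 0.1296 + 0.0289 + 0.0100 + 0.0004 = 0.2452
B_cine = 1 / 0.2452 = 4.0783
Ranking by B (broadest → narrowest): Plethodon richmondi (4.47) > Plethodon cinereus (4.08) > Plethodon glutinosus (3.40)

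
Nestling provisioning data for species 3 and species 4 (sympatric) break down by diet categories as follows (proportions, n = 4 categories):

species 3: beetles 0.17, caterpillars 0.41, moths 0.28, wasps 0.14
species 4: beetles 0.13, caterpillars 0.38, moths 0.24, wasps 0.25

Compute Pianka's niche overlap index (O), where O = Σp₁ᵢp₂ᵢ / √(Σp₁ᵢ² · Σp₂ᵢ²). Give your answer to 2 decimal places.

Σ p₁ᵢp₂ᵢ = 0.0221 + 0.1558 + 0.0672 + 0.0350 = 0.2801
Σp_1ᵢ² = 0.17² + 0.41² + 0.28² + 0.14² = 0.0289 + 0.1681 + 0.0784 + 0.0196 = 0.2950
Σp_2ᵢ² = 0.13² + 0.38² + 0.24² + 0.25² = 0.0169 + 0.1444 + 0.0576 + 0.0625 = 0.2814
O = 0.2801 / √(0.2950 × 0.2814) = 0.2801 / 0.28812 = 0.9722

0.97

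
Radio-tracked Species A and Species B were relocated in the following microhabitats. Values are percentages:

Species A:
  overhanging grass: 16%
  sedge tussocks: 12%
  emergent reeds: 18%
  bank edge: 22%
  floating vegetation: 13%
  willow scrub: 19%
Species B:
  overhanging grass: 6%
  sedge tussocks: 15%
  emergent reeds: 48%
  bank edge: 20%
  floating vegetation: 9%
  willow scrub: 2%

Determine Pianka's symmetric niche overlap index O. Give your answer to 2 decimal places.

Convert percentages to proportions (divide by 100).
Σ p₁ᵢp₂ᵢ = 0.0096 + 0.0180 + 0.0864 + 0.0440 + 0.0117 + 0.0038 = 0.1735
Σp_1ᵢ² = 0.16² + 0.12² + 0.18² + 0.22² + 0.13² + 0.19² = 0.0256 + 0.0144 + 0.0324 + 0.0484 + 0.0169 + 0.0361 = 0.1738
Σp_2ᵢ² = 0.06² + 0.15² + 0.48² + 0.20² + 0.09² + 0.02² = 0.0036 + 0.0225 + 0.2304 + 0.0400 + 0.0081 + 0.0004 = 0.3050
O = 0.1735 / √(0.1738 × 0.3050) = 0.1735 / 0.23024 = 0.7536

0.75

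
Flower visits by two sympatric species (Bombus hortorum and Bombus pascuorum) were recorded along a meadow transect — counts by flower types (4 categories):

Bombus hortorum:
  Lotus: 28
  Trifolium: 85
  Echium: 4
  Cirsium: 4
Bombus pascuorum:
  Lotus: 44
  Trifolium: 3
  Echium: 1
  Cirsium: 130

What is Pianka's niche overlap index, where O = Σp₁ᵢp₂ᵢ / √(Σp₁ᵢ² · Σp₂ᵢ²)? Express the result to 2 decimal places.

Proportions for Bombus hortorum (n=121): 28/121=0.2314, 85/121=0.7025, 4/121=0.0331, 4/121=0.0331
Proportions for Bombus pascuorum (n=178): 44/178=0.2472, 3/178=0.0169, 1/178=0.0056, 130/178=0.7303
Σ p₁ᵢp₂ᵢ = 0.057202 + 0.011872 + 0.000185 + 0.024173 = 0.093432
Σp_1ᵢ² = 0.2314² + 0.7025² + 0.0331² + 0.0331² = 0.053546 + 0.493506 + 0.001096 + 0.001096 = 0.549244
Σp_2ᵢ² = 0.2472² + 0.0169² + 0.0056² + 0.7303² = 0.061108 + 0.000286 + 0.000031 + 0.533338 = 0.594763
O = 0.093432 / √(0.549244 × 0.594763) = 0.093432 / 0.5715505 = 0.1635

0.16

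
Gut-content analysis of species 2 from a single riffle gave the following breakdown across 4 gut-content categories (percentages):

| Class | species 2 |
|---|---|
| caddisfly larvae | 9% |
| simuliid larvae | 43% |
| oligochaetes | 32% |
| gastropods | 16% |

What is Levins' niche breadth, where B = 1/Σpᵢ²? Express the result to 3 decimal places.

3.115

Convert percentages to proportions (divide by 100).
Σpᵢ² = 0.09² + 0.43² + 0.32² + 0.16² = 0.0081 + 0.1849 + 0.1024 + 0.0256 = 0.3210
B = 1 / 0.3210 = 3.11526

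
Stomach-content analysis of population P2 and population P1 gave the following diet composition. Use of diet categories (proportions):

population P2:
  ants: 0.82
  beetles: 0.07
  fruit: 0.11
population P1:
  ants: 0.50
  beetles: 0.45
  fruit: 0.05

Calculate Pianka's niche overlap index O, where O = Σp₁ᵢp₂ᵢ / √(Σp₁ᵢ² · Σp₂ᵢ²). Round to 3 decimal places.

0.798

Σ p₁ᵢp₂ᵢ = 0.4100 + 0.0315 + 0.0055 = 0.4470
Σp_1ᵢ² = 0.82² + 0.07² + 0.11² = 0.6724 + 0.0049 + 0.0121 = 0.6894
Σp_2ᵢ² = 0.50² + 0.45² + 0.05² = 0.2500 + 0.2025 + 0.0025 = 0.4550
O = 0.4470 / √(0.6894 × 0.4550) = 0.4470 / 0.560069 = 0.79812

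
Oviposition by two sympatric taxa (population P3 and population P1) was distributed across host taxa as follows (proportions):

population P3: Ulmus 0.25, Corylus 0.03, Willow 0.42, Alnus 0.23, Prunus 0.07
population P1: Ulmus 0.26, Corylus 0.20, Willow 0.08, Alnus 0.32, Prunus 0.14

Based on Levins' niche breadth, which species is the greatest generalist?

population P1

Σp_P3ᵢ² = 0.25² + 0.03² + 0.42² + 0.23² + 0.07² = 0.0625 + 0.0009 + 0.1764 + 0.0529 + 0.0049 = 0.2976
B_P3 = 1 / 0.2976 = 3.3602
Σp_P1ᵢ² = 0.26² + 0.20² + 0.08² + 0.32² + 0.14² = 0.0676 + 0.0400 + 0.0064 + 0.1024 + 0.0196 = 0.2360
B_P1 = 1 / 0.2360 = 4.2373
Highest B → broadest niche (most generalist): population P1 (B = 4.24).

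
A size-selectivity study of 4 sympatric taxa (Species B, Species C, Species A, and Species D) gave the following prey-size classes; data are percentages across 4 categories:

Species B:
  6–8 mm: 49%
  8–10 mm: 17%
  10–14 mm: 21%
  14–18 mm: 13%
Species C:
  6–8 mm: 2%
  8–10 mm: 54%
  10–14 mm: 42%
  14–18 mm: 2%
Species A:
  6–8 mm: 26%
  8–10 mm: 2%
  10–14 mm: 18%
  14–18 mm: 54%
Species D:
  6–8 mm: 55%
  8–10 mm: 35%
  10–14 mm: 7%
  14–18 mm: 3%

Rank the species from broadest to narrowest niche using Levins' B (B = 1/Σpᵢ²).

Species B > Species A > Species D > Species C

Convert percentages to proportions (divide by 100).
Σp_Bᵢ² = 0.49² + 0.17² + 0.21² + 0.13² = 0.2401 + 0.0289 + 0.0441 + 0.0169 = 0.3300
B_B = 1 / 0.3300 = 3.0303
Σp_Cᵢ² = 0.02² + 0.54² + 0.42² + 0.02² = 0.0004 + 0.2916 + 0.1764 + 0.0004 = 0.4688
B_C = 1 / 0.4688 = 2.1331
Σp_Aᵢ² = 0.26² + 0.02² + 0.18² + 0.54² = 0.0676 + 0.0004 + 0.0324 + 0.2916 = 0.3920
B_A = 1 / 0.3920 = 2.5510
Σp_Dᵢ² = 0.55² + 0.35² + 0.07² + 0.03² = 0.3025 + 0.1225 + 0.0049 + 0.0009 = 0.4308
B_D = 1 / 0.4308 = 2.3213
Ranking by B (broadest → narrowest): Species B (3.03) > Species A (2.55) > Species D (2.32) > Species C (2.13)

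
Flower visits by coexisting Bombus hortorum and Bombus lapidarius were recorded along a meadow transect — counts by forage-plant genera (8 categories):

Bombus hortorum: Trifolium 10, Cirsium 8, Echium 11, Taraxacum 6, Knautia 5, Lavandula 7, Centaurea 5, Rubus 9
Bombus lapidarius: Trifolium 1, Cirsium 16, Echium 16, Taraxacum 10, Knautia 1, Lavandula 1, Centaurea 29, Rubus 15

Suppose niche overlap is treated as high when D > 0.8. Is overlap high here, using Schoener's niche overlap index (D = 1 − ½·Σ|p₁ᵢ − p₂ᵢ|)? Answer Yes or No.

Proportions for Bombus hortorum (n=61): 10/61=0.1639, 8/61=0.1311, 11/61=0.1803, 6/61=0.0984, 5/61=0.0820, 7/61=0.1148, 5/61=0.0820, 9/61=0.1475
Proportions for Bombus lapidarius (n=89): 1/89=0.0112, 16/89=0.1798, 16/89=0.1798, 10/89=0.1124, 1/89=0.0112, 1/89=0.0112, 29/89=0.3258, 15/89=0.1685
Σ|p₁ᵢ − p₂ᵢ| = 0.1527 + 0.0487 + 0.0005 + 0.0140 + 0.0708 + 0.1036 + 0.2438 + 0.0210 = 0.6551
D = 1 − ½ × 0.6551 = 1 − 0.32755 = 0.67245
D = 0.67245 < 0.8 → No.

No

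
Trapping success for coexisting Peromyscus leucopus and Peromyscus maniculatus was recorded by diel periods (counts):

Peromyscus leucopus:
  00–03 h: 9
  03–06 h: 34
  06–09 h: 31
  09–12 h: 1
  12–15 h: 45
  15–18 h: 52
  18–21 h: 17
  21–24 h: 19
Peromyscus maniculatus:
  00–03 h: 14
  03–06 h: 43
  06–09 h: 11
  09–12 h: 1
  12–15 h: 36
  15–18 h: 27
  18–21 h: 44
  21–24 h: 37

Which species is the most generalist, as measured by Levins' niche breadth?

Peromyscus maniculatus

Proportions for Peromyscus leucopus (n=208): 9/208=0.0433, 34/208=0.1635, 31/208=0.1490, 1/208=0.0048, 45/208=0.2163, 52/208=0.2500, 17/208=0.0817, 19/208=0.0913
Proportions for Peromyscus maniculatus (n=213): 14/213=0.0657, 43/213=0.2019, 11/213=0.0516, 1/213=0.0047, 36/213=0.1690, 27/213=0.1268, 44/213=0.2066, 37/213=0.1737
Σp_leucᵢ² = 0.0433² + 0.1635² + 0.1490² + 0.0048² + 0.2163² + 0.2500² + 0.0817² + 0.0913² = 0.001875 + 0.026732 + 0.022201 + 0.000023 + 0.046786 + 0.062500 + 0.006675 + 0.008336 = 0.175128
B_leuc = 1 / 0.175128 = 5.7101
Σp_maniᵢ² = 0.0657² + 0.2019² + 0.0516² + 0.0047² + 0.1690² + 0.1268² + 0.2066² + 0.1737² = 0.004316 + 0.040764 + 0.002663 + 0.000022 + 0.028561 + 0.016078 + 0.042684 + 0.030172 = 0.165260
B_mani = 1 / 0.165260 = 6.0511
Highest B → broadest niche (most generalist): Peromyscus maniculatus (B = 6.05).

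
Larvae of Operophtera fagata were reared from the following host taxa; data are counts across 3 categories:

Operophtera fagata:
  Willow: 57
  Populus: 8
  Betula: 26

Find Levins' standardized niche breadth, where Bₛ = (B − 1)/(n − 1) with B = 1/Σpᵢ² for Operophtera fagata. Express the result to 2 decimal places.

Proportions for Operophtera fagata (n=91): 57/91=0.6264, 8/91=0.0879, 26/91=0.2857
Σpᵢ² = 0.6264² + 0.0879² + 0.2857² = 0.392377 + 0.007726 + 0.081624 = 0.481727
B = 1 / 0.481727 = 2.0759
Bₛ = (B − 1)/(n − 1) = (2.0759 − 1)/(3 − 1) = 1.0759/2 = 0.5380

0.54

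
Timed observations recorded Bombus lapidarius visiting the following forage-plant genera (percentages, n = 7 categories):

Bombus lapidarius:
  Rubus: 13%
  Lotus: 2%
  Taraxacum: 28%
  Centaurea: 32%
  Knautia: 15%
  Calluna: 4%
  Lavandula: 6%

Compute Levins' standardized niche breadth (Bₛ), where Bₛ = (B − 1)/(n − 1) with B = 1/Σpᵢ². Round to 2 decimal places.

Convert percentages to proportions (divide by 100).
Σpᵢ² = 0.13² + 0.02² + 0.28² + 0.32² + 0.15² + 0.04² + 0.06² = 0.0169 + 0.0004 + 0.0784 + 0.1024 + 0.0225 + 0.0016 + 0.0036 = 0.2258
B = 1 / 0.2258 = 4.4287
Bₛ = (B − 1)/(n − 1) = (4.4287 − 1)/(7 − 1) = 3.4287/6 = 0.5715

0.57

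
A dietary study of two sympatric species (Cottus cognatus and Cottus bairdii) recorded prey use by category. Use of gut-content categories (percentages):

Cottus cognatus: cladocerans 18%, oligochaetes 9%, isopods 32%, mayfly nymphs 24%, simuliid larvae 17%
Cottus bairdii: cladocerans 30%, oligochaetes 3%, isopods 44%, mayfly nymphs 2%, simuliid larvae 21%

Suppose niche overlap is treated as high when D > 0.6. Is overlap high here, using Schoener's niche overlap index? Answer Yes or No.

Yes

Convert percentages to proportions (divide by 100).
Σ|p₁ᵢ − p₂ᵢ| = 0.12 + 0.06 + 0.12 + 0.22 + 0.04 = 0.56
D = 1 − ½ × 0.56 = 1 − 0.280 = 0.7200
D = 0.7200 > 0.6 → Yes.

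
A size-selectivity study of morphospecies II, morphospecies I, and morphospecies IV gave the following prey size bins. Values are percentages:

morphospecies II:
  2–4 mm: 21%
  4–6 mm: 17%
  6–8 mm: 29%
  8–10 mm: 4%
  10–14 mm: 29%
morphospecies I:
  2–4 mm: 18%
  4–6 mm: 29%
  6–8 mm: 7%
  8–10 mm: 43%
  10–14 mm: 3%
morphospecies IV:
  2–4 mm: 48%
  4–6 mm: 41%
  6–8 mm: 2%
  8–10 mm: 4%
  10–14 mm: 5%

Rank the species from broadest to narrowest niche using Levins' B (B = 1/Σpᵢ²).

morphospecies II > morphospecies I > morphospecies IV

Convert percentages to proportions (divide by 100).
Σp_IIᵢ² = 0.21² + 0.17² + 0.29² + 0.04² + 0.29² = 0.0441 + 0.0289 + 0.0841 + 0.0016 + 0.0841 = 0.2428
B_II = 1 / 0.2428 = 4.1186
Σp_Iᵢ² = 0.18² + 0.29² + 0.07² + 0.43² + 0.03² = 0.0324 + 0.0841 + 0.0049 + 0.1849 + 0.0009 = 0.3072
B_I = 1 / 0.3072 = 3.2552
Σp_IVᵢ² = 0.48² + 0.41² + 0.02² + 0.04² + 0.05² = 0.2304 + 0.1681 + 0.0004 + 0.0016 + 0.0025 = 0.4030
B_IV = 1 / 0.4030 = 2.4814
Ranking by B (broadest → narrowest): morphospecies II (4.12) > morphospecies I (3.26) > morphospecies IV (2.48)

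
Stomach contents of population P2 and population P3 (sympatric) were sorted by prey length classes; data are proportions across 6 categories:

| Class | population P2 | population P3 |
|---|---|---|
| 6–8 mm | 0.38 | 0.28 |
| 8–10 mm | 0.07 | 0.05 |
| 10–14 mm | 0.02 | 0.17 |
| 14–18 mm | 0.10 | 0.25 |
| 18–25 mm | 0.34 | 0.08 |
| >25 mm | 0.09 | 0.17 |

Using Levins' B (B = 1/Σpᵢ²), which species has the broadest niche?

Σp_P2ᵢ² = 0.38² + 0.07² + 0.02² + 0.10² + 0.34² + 0.09² = 0.1444 + 0.0049 + 0.0004 + 0.0100 + 0.1156 + 0.0081 = 0.2834
B_P2 = 1 / 0.2834 = 3.5286
Σp_P3ᵢ² = 0.28² + 0.05² + 0.17² + 0.25² + 0.08² + 0.17² = 0.0784 + 0.0025 + 0.0289 + 0.0625 + 0.0064 + 0.0289 = 0.2076
B_P3 = 1 / 0.2076 = 4.8170
Highest B → broadest niche (most generalist): population P3 (B = 4.82).

population P3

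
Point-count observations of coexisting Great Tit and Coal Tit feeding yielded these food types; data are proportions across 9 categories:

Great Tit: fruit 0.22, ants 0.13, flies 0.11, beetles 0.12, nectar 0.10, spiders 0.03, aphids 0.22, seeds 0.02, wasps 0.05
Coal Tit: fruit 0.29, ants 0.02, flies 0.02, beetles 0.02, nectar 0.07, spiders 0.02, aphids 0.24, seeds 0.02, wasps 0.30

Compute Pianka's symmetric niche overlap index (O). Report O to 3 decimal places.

Σ p₁ᵢp₂ᵢ = 0.0638 + 0.0026 + 0.0022 + 0.0024 + 0.0070 + 0.0006 + 0.0528 + 0.0004 + 0.0150 = 0.1468
Σp_1ᵢ² = 0.22² + 0.13² + 0.11² + 0.12² + 0.10² + 0.03² + 0.22² + 0.02² + 0.05² = 0.0484 + 0.0169 + 0.0121 + 0.0144 + 0.0100 + 0.0009 + 0.0484 + 0.0004 + 0.0025 = 0.1540
Σp_2ᵢ² = 0.29² + 0.02² + 0.02² + 0.02² + 0.07² + 0.02² + 0.24² + 0.02² + 0.30² = 0.0841 + 0.0004 + 0.0004 + 0.0004 + 0.0049 + 0.0004 + 0.0576 + 0.0004 + 0.0900 = 0.2386
O = 0.1468 / √(0.1540 × 0.2386) = 0.1468 / 0.191688 = 0.76583

0.766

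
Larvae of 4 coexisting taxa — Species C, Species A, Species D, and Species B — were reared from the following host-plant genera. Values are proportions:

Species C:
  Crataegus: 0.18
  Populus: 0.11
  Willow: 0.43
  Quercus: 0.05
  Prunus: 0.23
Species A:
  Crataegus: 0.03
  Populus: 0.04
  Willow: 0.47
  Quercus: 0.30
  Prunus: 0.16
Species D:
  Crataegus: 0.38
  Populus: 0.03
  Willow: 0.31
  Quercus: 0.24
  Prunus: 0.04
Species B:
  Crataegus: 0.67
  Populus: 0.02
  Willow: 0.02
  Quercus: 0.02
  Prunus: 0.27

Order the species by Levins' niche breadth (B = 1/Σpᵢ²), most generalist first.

Σp_Cᵢ² = 0.18² + 0.11² + 0.43² + 0.05² + 0.23² = 0.0324 + 0.0121 + 0.1849 + 0.0025 + 0.0529 = 0.2848
B_C = 1 / 0.2848 = 3.5112
Σp_Aᵢ² = 0.03² + 0.04² + 0.47² + 0.30² + 0.16² = 0.0009 + 0.0016 + 0.2209 + 0.0900 + 0.0256 = 0.3390
B_A = 1 / 0.3390 = 2.9499
Σp_Dᵢ² = 0.38² + 0.03² + 0.31² + 0.24² + 0.04² = 0.1444 + 0.0009 + 0.0961 + 0.0576 + 0.0016 = 0.3006
B_D = 1 / 0.3006 = 3.3267
Σp_Bᵢ² = 0.67² + 0.02² + 0.02² + 0.02² + 0.27² = 0.4489 + 0.0004 + 0.0004 + 0.0004 + 0.0729 = 0.5230
B_B = 1 / 0.5230 = 1.9120
Ranking by B (broadest → narrowest): Species C (3.51) > Species D (3.33) > Species A (2.95) > Species B (1.91)

Species C > Species D > Species A > Species B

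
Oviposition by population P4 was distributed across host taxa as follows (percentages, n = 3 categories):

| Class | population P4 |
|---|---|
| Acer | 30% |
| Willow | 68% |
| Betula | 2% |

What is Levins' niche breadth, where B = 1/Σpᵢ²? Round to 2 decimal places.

Convert percentages to proportions (divide by 100).
Σpᵢ² = 0.30² + 0.68² + 0.02² = 0.0900 + 0.4624 + 0.0004 = 0.5528
B = 1 / 0.5528 = 1.8090

1.81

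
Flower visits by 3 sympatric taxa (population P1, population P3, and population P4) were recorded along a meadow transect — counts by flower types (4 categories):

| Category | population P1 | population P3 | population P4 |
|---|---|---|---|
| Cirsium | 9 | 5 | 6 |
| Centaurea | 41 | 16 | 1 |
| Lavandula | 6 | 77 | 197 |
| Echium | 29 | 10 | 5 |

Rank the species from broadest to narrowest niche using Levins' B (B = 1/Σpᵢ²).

population P1 > population P3 > population P4

Proportions for population P1 (n=85): 9/85=0.1059, 41/85=0.4824, 6/85=0.0706, 29/85=0.3412
Proportions for population P3 (n=108): 5/108=0.0463, 16/108=0.1481, 77/108=0.7130, 10/108=0.0926
Proportions for population P4 (n=209): 6/209=0.0287, 1/209=0.0048, 197/209=0.9426, 5/209=0.0239
Σp_P1ᵢ² = 0.1059² + 0.4824² + 0.0706² + 0.3412² = 0.011215 + 0.232710 + 0.004984 + 0.116417 = 0.365326
B_P1 = 1 / 0.365326 = 2.7373
Σp_P3ᵢ² = 0.0463² + 0.1481² + 0.7130² + 0.0926² = 0.002144 + 0.021934 + 0.508369 + 0.008575 = 0.541022
B_P3 = 1 / 0.541022 = 1.8484
Σp_P4ᵢ² = 0.0287² + 0.0048² + 0.9426² + 0.0239² = 0.000824 + 0.000023 + 0.888495 + 0.000571 = 0.889913
B_P4 = 1 / 0.889913 = 1.1237
Ranking by B (broadest → narrowest): population P1 (2.74) > population P3 (1.85) > population P4 (1.12)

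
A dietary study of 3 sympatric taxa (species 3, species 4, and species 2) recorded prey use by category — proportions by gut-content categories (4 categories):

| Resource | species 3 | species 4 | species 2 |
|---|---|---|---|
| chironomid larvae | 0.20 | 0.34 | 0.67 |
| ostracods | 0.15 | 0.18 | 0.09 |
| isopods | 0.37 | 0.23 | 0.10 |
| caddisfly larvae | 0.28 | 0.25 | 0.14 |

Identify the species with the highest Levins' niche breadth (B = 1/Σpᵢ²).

Σp_3ᵢ² = 0.20² + 0.15² + 0.37² + 0.28² = 0.0400 + 0.0225 + 0.1369 + 0.0784 = 0.2778
B_3 = 1 / 0.2778 = 3.5997
Σp_4ᵢ² = 0.34² + 0.18² + 0.23² + 0.25² = 0.1156 + 0.0324 + 0.0529 + 0.0625 = 0.2634
B_4 = 1 / 0.2634 = 3.7965
Σp_2ᵢ² = 0.67² + 0.09² + 0.10² + 0.14² = 0.4489 + 0.0081 + 0.0100 + 0.0196 = 0.4866
B_2 = 1 / 0.4866 = 2.0551
Highest B → broadest niche (most generalist): species 4 (B = 3.80).

species 4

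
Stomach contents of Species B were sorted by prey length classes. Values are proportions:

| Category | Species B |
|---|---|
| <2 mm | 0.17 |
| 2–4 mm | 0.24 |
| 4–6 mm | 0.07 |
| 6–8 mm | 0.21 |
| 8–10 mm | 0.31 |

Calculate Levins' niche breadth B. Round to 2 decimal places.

Σpᵢ² = 0.17² + 0.24² + 0.07² + 0.21² + 0.31² = 0.0289 + 0.0576 + 0.0049 + 0.0441 + 0.0961 = 0.2316
B = 1 / 0.2316 = 4.3178

4.32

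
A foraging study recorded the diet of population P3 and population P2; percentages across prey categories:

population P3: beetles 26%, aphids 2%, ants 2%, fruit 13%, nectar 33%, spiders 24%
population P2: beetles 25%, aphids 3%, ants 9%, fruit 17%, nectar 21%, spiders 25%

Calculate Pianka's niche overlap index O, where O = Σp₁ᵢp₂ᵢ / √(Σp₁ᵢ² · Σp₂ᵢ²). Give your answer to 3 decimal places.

Convert percentages to proportions (divide by 100).
Σ p₁ᵢp₂ᵢ = 0.0650 + 0.0006 + 0.0018 + 0.0221 + 0.0693 + 0.0600 = 0.2188
Σp_1ᵢ² = 0.26² + 0.02² + 0.02² + 0.13² + 0.33² + 0.24² = 0.0676 + 0.0004 + 0.0004 + 0.0169 + 0.1089 + 0.0576 = 0.2518
Σp_2ᵢ² = 0.25² + 0.03² + 0.09² + 0.17² + 0.21² + 0.25² = 0.0625 + 0.0009 + 0.0081 + 0.0289 + 0.0441 + 0.0625 = 0.2070
O = 0.2188 / √(0.2518 × 0.2070) = 0.2188 / 0.228304 = 0.95837

0.958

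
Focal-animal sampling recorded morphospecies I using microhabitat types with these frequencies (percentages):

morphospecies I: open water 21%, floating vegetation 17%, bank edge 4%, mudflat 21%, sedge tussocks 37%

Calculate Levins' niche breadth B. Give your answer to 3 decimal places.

3.912

Convert percentages to proportions (divide by 100).
Σpᵢ² = 0.21² + 0.17² + 0.04² + 0.21² + 0.37² = 0.0441 + 0.0289 + 0.0016 + 0.0441 + 0.1369 = 0.2556
B = 1 / 0.2556 = 3.91236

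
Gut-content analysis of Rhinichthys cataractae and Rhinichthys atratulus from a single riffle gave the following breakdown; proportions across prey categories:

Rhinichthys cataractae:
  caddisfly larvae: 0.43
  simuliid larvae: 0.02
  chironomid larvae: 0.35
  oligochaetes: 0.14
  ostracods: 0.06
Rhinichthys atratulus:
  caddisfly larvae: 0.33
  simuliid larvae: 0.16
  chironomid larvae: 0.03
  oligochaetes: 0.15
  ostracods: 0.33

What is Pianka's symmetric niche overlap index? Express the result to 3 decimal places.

0.661

Σ p₁ᵢp₂ᵢ = 0.1419 + 0.0032 + 0.0105 + 0.0210 + 0.0198 = 0.1964
Σp_1ᵢ² = 0.43² + 0.02² + 0.35² + 0.14² + 0.06² = 0.1849 + 0.0004 + 0.1225 + 0.0196 + 0.0036 = 0.3310
Σp_2ᵢ² = 0.33² + 0.16² + 0.03² + 0.15² + 0.33² = 0.1089 + 0.0256 + 0.0009 + 0.0225 + 0.1089 = 0.2668
O = 0.1964 / √(0.3310 × 0.2668) = 0.1964 / 0.297171 = 0.66090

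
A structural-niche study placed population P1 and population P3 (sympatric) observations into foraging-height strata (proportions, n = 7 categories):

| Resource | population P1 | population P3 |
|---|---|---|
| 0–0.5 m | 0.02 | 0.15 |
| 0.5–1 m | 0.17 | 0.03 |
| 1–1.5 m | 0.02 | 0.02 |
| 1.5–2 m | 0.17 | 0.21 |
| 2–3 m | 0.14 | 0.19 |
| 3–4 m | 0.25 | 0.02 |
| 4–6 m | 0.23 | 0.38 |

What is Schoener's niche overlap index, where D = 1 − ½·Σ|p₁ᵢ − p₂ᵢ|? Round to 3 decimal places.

0.630

Σ|p₁ᵢ − p₂ᵢ| = 0.13 + 0.14 + 0.00 + 0.04 + 0.05 + 0.23 + 0.15 = 0.74
D = 1 − ½ × 0.74 = 1 − 0.370 = 0.63000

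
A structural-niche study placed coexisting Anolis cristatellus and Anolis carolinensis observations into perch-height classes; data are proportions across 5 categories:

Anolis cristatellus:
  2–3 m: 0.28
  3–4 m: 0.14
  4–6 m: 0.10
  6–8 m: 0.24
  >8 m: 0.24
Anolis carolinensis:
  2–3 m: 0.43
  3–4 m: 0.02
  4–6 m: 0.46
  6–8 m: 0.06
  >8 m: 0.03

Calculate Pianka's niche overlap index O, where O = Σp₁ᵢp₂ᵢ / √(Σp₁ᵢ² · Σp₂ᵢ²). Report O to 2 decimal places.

0.64

Σ p₁ᵢp₂ᵢ = 0.1204 + 0.0028 + 0.0460 + 0.0144 + 0.0072 = 0.1908
Σp_1ᵢ² = 0.28² + 0.14² + 0.10² + 0.24² + 0.24² = 0.0784 + 0.0196 + 0.0100 + 0.0576 + 0.0576 = 0.2232
Σp_2ᵢ² = 0.43² + 0.02² + 0.46² + 0.06² + 0.03² = 0.1849 + 0.0004 + 0.2116 + 0.0036 + 0.0009 = 0.4014
O = 0.1908 / √(0.2232 × 0.4014) = 0.1908 / 0.29932 = 0.6374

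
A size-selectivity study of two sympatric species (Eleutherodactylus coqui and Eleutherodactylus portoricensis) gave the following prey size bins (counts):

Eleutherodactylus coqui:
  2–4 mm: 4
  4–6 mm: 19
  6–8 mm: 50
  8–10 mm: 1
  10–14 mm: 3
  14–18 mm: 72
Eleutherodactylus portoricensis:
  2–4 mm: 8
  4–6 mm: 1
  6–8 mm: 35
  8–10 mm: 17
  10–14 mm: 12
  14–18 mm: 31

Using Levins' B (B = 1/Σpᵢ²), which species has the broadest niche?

Eleutherodactylus portoricensis

Proportions for Eleutherodactylus coqui (n=149): 4/149=0.0268, 19/149=0.1275, 50/149=0.3356, 1/149=0.0067, 3/149=0.0201, 72/149=0.4832
Proportions for Eleutherodactylus portoricensis (n=104): 8/104=0.0769, 1/104=0.0096, 35/104=0.3365, 17/104=0.1635, 12/104=0.1154, 31/104=0.2981
Σp_coquᵢ² = 0.0268² + 0.1275² + 0.3356² + 0.0067² + 0.0201² + 0.4832² = 0.000718 + 0.016256 + 0.112627 + 0.000045 + 0.000404 + 0.233482 = 0.363532
B_coqu = 1 / 0.363532 = 2.7508
Σp_portᵢ² = 0.0769² + 0.0096² + 0.3365² + 0.1635² + 0.1154² + 0.2981² = 0.005914 + 0.000092 + 0.113232 + 0.026732 + 0.013317 + 0.088864 = 0.248151
B_port = 1 / 0.248151 = 4.0298
Highest B → broadest niche (most generalist): Eleutherodactylus portoricensis (B = 4.03).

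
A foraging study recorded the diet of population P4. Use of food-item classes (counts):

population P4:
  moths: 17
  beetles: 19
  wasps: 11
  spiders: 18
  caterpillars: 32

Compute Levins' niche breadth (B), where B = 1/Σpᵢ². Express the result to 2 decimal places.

4.44

Proportions for population P4 (n=97): 17/97=0.1753, 19/97=0.1959, 11/97=0.1134, 18/97=0.1856, 32/97=0.3299
Σpᵢ² = 0.1753² + 0.1959² + 0.1134² + 0.1856² + 0.3299² = 0.030730 + 0.038377 + 0.012860 + 0.034447 + 0.108834 = 0.225248
B = 1 / 0.225248 = 4.4396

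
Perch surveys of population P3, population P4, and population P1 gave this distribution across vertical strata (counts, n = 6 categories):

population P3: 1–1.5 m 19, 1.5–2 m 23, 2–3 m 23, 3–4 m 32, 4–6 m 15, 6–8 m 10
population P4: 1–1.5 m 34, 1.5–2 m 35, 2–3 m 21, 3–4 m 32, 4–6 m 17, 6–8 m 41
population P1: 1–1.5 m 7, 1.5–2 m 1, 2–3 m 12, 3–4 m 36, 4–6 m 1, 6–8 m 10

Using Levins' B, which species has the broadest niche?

population P4

Proportions for population P3 (n=122): 19/122=0.1557, 23/122=0.1885, 23/122=0.1885, 32/122=0.2623, 15/122=0.1230, 10/122=0.0820
Proportions for population P4 (n=180): 34/180=0.1889, 35/180=0.1944, 21/180=0.1167, 32/180=0.1778, 17/180=0.0944, 41/180=0.2278
Proportions for population P1 (n=67): 7/67=0.1045, 1/67=0.0149, 12/67=0.1791, 36/67=0.5373, 1/67=0.0149, 10/67=0.1493
Σp_P3ᵢ² = 0.1557² + 0.1885² + 0.1885² + 0.2623² + 0.1230² + 0.0820² = 0.024242 + 0.035532 + 0.035532 + 0.068801 + 0.015129 + 0.006724 = 0.185960
B_P3 = 1 / 0.185960 = 5.3775
Σp_P4ᵢ² = 0.1889² + 0.1944² + 0.1167² + 0.1778² + 0.0944² + 0.2278² = 0.035683 + 0.037791 + 0.013619 + 0.031613 + 0.008911 + 0.051893 = 0.179510
B_P4 = 1 / 0.179510 = 5.5707
Σp_P1ᵢ² = 0.1045² + 0.0149² + 0.1791² + 0.5373² + 0.0149² + 0.1493² = 0.010920 + 0.000222 + 0.032077 + 0.288691 + 0.000222 + 0.022290 = 0.354422
B_P1 = 1 / 0.354422 = 2.8215
Highest B → broadest niche (most generalist): population P4 (B = 5.57).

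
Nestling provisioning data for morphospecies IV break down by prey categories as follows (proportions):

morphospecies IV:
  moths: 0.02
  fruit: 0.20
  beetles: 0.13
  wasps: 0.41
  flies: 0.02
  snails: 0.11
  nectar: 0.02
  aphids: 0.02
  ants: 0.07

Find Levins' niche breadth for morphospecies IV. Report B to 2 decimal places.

4.11

Σpᵢ² = 0.02² + 0.20² + 0.13² + 0.41² + 0.02² + 0.11² + 0.02² + 0.02² + 0.07² = 0.0004 + 0.0400 + 0.0169 + 0.1681 + 0.0004 + 0.0121 + 0.0004 + 0.0004 + 0.0049 = 0.2436
B = 1 / 0.2436 = 4.1051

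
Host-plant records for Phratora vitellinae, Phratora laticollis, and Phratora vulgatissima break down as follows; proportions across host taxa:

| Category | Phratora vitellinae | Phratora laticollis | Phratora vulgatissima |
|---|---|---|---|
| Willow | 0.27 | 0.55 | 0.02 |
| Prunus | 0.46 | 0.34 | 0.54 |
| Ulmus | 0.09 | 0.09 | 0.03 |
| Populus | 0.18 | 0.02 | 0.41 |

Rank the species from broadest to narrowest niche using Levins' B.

Σp_viteᵢ² = 0.27² + 0.46² + 0.09² + 0.18² = 0.0729 + 0.2116 + 0.0081 + 0.0324 = 0.3250
B_vite = 1 / 0.3250 = 3.0769
Σp_latiᵢ² = 0.55² + 0.34² + 0.09² + 0.02² = 0.3025 + 0.1156 + 0.0081 + 0.0004 = 0.4266
B_lati = 1 / 0.4266 = 2.3441
Σp_vulgᵢ² = 0.02² + 0.54² + 0.03² + 0.41² = 0.0004 + 0.2916 + 0.0009 + 0.1681 = 0.4610
B_vulg = 1 / 0.4610 = 2.1692
Ranking by B (broadest → narrowest): Phratora vitellinae (3.08) > Phratora laticollis (2.34) > Phratora vulgatissima (2.17)

Phratora vitellinae > Phratora laticollis > Phratora vulgatissima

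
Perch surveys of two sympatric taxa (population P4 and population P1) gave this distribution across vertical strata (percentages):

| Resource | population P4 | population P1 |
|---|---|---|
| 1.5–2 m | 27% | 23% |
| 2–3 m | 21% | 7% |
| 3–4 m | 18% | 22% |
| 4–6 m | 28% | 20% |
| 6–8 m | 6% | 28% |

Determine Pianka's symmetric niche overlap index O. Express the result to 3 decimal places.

0.830

Convert percentages to proportions (divide by 100).
Σ p₁ᵢp₂ᵢ = 0.0621 + 0.0147 + 0.0396 + 0.0560 + 0.0168 = 0.1892
Σp_1ᵢ² = 0.27² + 0.21² + 0.18² + 0.28² + 0.06² = 0.0729 + 0.0441 + 0.0324 + 0.0784 + 0.0036 = 0.2314
Σp_2ᵢ² = 0.23² + 0.07² + 0.22² + 0.20² + 0.28² = 0.0529 + 0.0049 + 0.0484 + 0.0400 + 0.0784 = 0.2246
O = 0.1892 / √(0.2314 × 0.2246) = 0.1892 / 0.227975 = 0.82992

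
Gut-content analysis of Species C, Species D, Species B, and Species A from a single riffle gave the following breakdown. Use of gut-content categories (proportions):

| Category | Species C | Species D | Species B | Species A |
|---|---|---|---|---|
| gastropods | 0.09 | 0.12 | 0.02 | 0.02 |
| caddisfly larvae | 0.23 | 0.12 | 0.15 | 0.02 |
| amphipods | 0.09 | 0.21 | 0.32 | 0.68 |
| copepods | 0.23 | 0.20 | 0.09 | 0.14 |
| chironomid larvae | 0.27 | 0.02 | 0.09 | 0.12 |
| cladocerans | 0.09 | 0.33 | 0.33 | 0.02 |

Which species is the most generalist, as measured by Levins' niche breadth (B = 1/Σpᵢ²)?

Species C

Σp_Cᵢ² = 0.09² + 0.23² + 0.09² + 0.23² + 0.27² + 0.09² = 0.0081 + 0.0529 + 0.0081 + 0.0529 + 0.0729 + 0.0081 = 0.2030
B_C = 1 / 0.2030 = 4.9261
Σp_Dᵢ² = 0.12² + 0.12² + 0.21² + 0.20² + 0.02² + 0.33² = 0.0144 + 0.0144 + 0.0441 + 0.0400 + 0.0004 + 0.1089 = 0.2222
B_D = 1 / 0.2222 = 4.5005
Σp_Bᵢ² = 0.02² + 0.15² + 0.32² + 0.09² + 0.09² + 0.33² = 0.0004 + 0.0225 + 0.1024 + 0.0081 + 0.0081 + 0.1089 = 0.2504
B_B = 1 / 0.2504 = 3.9936
Σp_Aᵢ² = 0.02² + 0.02² + 0.68² + 0.14² + 0.12² + 0.02² = 0.0004 + 0.0004 + 0.4624 + 0.0196 + 0.0144 + 0.0004 = 0.4976
B_A = 1 / 0.4976 = 2.0096
Highest B → broadest niche (most generalist): Species C (B = 4.93).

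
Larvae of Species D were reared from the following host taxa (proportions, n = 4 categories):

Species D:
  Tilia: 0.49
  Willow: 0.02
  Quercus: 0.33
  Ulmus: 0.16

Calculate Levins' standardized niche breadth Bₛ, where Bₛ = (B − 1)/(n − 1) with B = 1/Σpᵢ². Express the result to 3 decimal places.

Σpᵢ² = 0.49² + 0.02² + 0.33² + 0.16² = 0.2401 + 0.0004 + 0.1089 + 0.0256 = 0.3750
B = 1 / 0.3750 = 2.66667
Bₛ = (B − 1)/(n − 1) = (2.66667 − 1)/(4 − 1) = 1.66667/3 = 0.55556

0.556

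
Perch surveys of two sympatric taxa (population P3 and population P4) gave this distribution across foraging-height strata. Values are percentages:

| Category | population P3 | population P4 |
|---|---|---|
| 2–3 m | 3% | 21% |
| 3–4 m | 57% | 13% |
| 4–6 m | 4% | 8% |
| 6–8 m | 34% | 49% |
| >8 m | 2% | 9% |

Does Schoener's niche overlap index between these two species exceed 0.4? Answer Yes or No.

Convert percentages to proportions (divide by 100).
Σ|p₁ᵢ − p₂ᵢ| = 0.18 + 0.44 + 0.04 + 0.15 + 0.07 = 0.88
D = 1 − ½ × 0.88 = 1 − 0.440 = 0.5600
D = 0.5600 > 0.4 → Yes.

Yes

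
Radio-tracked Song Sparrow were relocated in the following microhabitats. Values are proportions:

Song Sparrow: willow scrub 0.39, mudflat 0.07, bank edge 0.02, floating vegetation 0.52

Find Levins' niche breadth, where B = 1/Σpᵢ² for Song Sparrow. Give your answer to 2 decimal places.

2.34

Σpᵢ² = 0.39² + 0.07² + 0.02² + 0.52² = 0.1521 + 0.0049 + 0.0004 + 0.2704 = 0.4278
B = 1 / 0.4278 = 2.3375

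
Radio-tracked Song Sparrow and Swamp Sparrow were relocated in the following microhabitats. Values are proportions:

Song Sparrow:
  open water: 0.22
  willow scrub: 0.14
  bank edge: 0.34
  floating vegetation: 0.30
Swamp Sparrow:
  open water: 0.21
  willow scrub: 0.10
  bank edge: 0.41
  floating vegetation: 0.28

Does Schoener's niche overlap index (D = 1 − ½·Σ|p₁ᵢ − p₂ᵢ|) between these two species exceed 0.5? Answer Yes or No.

Σ|p₁ᵢ − p₂ᵢ| = 0.01 + 0.04 + 0.07 + 0.02 = 0.14
D = 1 − ½ × 0.14 = 1 − 0.070 = 0.9300
D = 0.9300 > 0.5 → Yes.

Yes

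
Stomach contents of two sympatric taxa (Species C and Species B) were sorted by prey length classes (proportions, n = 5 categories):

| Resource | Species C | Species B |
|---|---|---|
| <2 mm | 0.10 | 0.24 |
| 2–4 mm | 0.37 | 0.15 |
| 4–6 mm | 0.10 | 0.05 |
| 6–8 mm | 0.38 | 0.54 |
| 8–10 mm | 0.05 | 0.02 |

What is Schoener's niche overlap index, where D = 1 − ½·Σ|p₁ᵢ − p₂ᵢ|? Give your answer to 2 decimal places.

Σ|p₁ᵢ − p₂ᵢ| = 0.14 + 0.22 + 0.05 + 0.16 + 0.03 = 0.60
D = 1 − ½ × 0.60 = 1 − 0.300 = 0.7000

0.70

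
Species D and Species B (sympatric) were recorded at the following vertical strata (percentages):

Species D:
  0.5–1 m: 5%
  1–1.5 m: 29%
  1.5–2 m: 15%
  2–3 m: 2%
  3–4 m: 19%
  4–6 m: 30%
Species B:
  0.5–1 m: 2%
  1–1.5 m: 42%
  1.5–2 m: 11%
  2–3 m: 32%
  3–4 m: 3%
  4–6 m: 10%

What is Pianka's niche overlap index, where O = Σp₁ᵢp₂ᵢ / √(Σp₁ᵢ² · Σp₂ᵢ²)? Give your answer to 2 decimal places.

0.68

Convert percentages to proportions (divide by 100).
Σ p₁ᵢp₂ᵢ = 0.0010 + 0.1218 + 0.0165 + 0.0064 + 0.0057 + 0.0300 = 0.1814
Σp_1ᵢ² = 0.05² + 0.29² + 0.15² + 0.02² + 0.19² + 0.30² = 0.0025 + 0.0841 + 0.0225 + 0.0004 + 0.0361 + 0.0900 = 0.2356
Σp_2ᵢ² = 0.02² + 0.42² + 0.11² + 0.32² + 0.03² + 0.10² = 0.0004 + 0.1764 + 0.0121 + 0.1024 + 0.0009 + 0.0100 = 0.3022
O = 0.1814 / √(0.2356 × 0.3022) = 0.1814 / 0.26683 = 0.6798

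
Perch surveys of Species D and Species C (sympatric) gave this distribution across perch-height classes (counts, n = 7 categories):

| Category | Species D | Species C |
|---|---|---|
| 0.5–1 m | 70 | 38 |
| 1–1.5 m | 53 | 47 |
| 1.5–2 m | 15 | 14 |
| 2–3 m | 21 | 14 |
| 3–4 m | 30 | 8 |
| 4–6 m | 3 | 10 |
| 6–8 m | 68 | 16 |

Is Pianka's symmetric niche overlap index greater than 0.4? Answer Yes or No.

Yes

Proportions for Species D (n=260): 70/260=0.2692, 53/260=0.2038, 15/260=0.0577, 21/260=0.0808, 30/260=0.1154, 3/260=0.0115, 68/260=0.2615
Proportions for Species C (n=147): 38/147=0.2585, 47/147=0.3197, 14/147=0.0952, 14/147=0.0952, 8/147=0.0544, 10/147=0.0680, 16/147=0.1088
Σ p₁ᵢp₂ᵢ = 0.069588 + 0.065155 + 0.005493 + 0.007692 + 0.006278 + 0.000782 + 0.028451 = 0.183439
Σp_1ᵢ² = 0.2692² + 0.2038² + 0.0577² + 0.0808² + 0.1154² + 0.0115² + 0.2615² = 0.072469 + 0.041534 + 0.003329 + 0.006529 + 0.013317 + 0.000132 + 0.068382 = 0.205692
Σp_2ᵢ² = 0.2585² + 0.3197² + 0.0952² + 0.0952² + 0.0544² + 0.0680² + 0.1088² = 0.066822 + 0.102208 + 0.009063 + 0.009063 + 0.002959 + 0.004624 + 0.011837 = 0.206576
O = 0.183439 / √(0.205692 × 0.206576) = 0.183439 / 0.2061335 = 0.8899
O = 0.8899 > 0.4 → Yes.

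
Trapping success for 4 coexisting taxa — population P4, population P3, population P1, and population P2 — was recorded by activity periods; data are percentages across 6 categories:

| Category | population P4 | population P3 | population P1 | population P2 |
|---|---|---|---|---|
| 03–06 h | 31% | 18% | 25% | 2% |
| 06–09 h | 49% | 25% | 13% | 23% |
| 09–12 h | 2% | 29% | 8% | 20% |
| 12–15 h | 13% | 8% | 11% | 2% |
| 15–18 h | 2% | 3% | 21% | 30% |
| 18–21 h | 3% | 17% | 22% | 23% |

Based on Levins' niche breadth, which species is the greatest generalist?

population P1

Convert percentages to proportions (divide by 100).
Σp_P4ᵢ² = 0.31² + 0.49² + 0.02² + 0.13² + 0.02² + 0.03² = 0.0961 + 0.2401 + 0.0004 + 0.0169 + 0.0004 + 0.0009 = 0.3548
B_P4 = 1 / 0.3548 = 2.8185
Σp_P3ᵢ² = 0.18² + 0.25² + 0.29² + 0.08² + 0.03² + 0.17² = 0.0324 + 0.0625 + 0.0841 + 0.0064 + 0.0009 + 0.0289 = 0.2152
B_P3 = 1 / 0.2152 = 4.6468
Σp_P1ᵢ² = 0.25² + 0.13² + 0.08² + 0.11² + 0.21² + 0.22² = 0.0625 + 0.0169 + 0.0064 + 0.0121 + 0.0441 + 0.0484 = 0.1904
B_P1 = 1 / 0.1904 = 5.2521
Σp_P2ᵢ² = 0.02² + 0.23² + 0.20² + 0.02² + 0.30² + 0.23² = 0.0004 + 0.0529 + 0.0400 + 0.0004 + 0.0900 + 0.0529 = 0.2366
B_P2 = 1 / 0.2366 = 4.2265
Highest B → broadest niche (most generalist): population P1 (B = 5.25).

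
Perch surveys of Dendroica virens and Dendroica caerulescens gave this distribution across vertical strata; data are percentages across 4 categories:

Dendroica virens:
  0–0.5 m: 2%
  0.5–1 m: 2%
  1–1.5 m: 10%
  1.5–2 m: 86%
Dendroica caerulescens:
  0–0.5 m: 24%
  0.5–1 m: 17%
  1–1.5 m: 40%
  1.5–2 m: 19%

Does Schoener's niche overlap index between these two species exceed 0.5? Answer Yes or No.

Convert percentages to proportions (divide by 100).
Σ|p₁ᵢ − p₂ᵢ| = 0.22 + 0.15 + 0.30 + 0.67 = 1.34
D = 1 − ½ × 1.34 = 1 − 0.670 = 0.3300
D = 0.3300 < 0.5 → No.

No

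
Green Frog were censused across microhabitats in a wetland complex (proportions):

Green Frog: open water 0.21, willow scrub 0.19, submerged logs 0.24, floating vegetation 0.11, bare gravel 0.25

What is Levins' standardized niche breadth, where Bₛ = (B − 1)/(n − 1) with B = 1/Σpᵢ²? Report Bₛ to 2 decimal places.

0.93

Σpᵢ² = 0.21² + 0.19² + 0.24² + 0.11² + 0.25² = 0.0441 + 0.0361 + 0.0576 + 0.0121 + 0.0625 = 0.2124
B = 1 / 0.2124 = 4.7081
Bₛ = (B − 1)/(n − 1) = (4.7081 − 1)/(5 − 1) = 3.7081/4 = 0.9270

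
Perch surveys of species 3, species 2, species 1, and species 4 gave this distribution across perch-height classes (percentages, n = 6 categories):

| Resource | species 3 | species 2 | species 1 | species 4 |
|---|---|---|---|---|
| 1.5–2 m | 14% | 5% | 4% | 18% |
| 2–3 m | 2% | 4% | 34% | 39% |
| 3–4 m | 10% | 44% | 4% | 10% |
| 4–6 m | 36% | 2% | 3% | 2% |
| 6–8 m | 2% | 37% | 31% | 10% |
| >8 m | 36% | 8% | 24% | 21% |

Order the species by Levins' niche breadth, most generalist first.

Convert percentages to proportions (divide by 100).
Σp_3ᵢ² = 0.14² + 0.02² + 0.10² + 0.36² + 0.02² + 0.36² = 0.0196 + 0.0004 + 0.0100 + 0.1296 + 0.0004 + 0.1296 = 0.2896
B_3 = 1 / 0.2896 = 3.4530
Σp_2ᵢ² = 0.05² + 0.04² + 0.44² + 0.02² + 0.37² + 0.08² = 0.0025 + 0.0016 + 0.1936 + 0.0004 + 0.1369 + 0.0064 = 0.3414
B_2 = 1 / 0.3414 = 2.9291
Σp_1ᵢ² = 0.04² + 0.34² + 0.04² + 0.03² + 0.31² + 0.24² = 0.0016 + 0.1156 + 0.0016 + 0.0009 + 0.0961 + 0.0576 = 0.2734
B_1 = 1 / 0.2734 = 3.6576
Σp_4ᵢ² = 0.18² + 0.39² + 0.10² + 0.02² + 0.10² + 0.21² = 0.0324 + 0.1521 + 0.0100 + 0.0004 + 0.0100 + 0.0441 = 0.2490
B_4 = 1 / 0.2490 = 4.0161
Ranking by B (broadest → narrowest): species 4 (4.02) > species 1 (3.66) > species 3 (3.45) > species 2 (2.93)

species 4 > species 1 > species 3 > species 2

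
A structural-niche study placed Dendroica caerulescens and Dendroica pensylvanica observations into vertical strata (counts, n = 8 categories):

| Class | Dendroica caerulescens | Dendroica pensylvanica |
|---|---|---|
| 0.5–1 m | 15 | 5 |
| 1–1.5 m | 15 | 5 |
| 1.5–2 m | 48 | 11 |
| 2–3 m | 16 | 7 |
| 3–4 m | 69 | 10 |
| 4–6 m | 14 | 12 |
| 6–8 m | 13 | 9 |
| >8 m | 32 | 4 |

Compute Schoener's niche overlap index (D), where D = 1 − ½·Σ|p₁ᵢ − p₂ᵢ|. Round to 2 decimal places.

0.73

Proportions for Dendroica caerulescens (n=222): 15/222=0.0676, 15/222=0.0676, 48/222=0.2162, 16/222=0.0721, 69/222=0.3108, 14/222=0.0631, 13/222=0.0586, 32/222=0.1441
Proportions for Dendroica pensylvanica (n=63): 5/63=0.0794, 5/63=0.0794, 11/63=0.1746, 7/63=0.1111, 10/63=0.1587, 12/63=0.1905, 9/63=0.1429, 4/63=0.0635
Σ|p₁ᵢ − p₂ᵢ| = 0.0118 + 0.0118 + 0.0416 + 0.0390 + 0.1521 + 0.1274 + 0.0843 + 0.0806 = 0.5486
D = 1 − ½ × 0.5486 = 1 − 0.27430 = 0.72570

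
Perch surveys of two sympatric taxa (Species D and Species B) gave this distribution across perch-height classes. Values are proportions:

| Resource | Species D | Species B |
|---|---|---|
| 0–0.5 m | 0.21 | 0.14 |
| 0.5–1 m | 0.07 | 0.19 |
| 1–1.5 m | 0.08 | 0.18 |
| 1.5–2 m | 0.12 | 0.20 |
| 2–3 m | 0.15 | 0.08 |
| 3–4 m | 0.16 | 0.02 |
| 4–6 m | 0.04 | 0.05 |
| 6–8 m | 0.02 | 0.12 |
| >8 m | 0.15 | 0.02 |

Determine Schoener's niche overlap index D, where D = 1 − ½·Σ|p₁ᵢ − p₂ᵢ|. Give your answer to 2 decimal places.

0.59

Σ|p₁ᵢ − p₂ᵢ| = 0.07 + 0.12 + 0.10 + 0.08 + 0.07 + 0.14 + 0.01 + 0.10 + 0.13 = 0.82
D = 1 − ½ × 0.82 = 1 − 0.410 = 0.5900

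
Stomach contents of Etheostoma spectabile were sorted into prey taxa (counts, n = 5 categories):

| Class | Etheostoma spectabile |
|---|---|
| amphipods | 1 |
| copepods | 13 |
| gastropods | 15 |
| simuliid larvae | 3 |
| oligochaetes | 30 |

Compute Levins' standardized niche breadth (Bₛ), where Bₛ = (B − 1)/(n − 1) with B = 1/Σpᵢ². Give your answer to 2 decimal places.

0.49

Proportions for Etheostoma spectabile (n=62): 1/62=0.0161, 13/62=0.2097, 15/62=0.2419, 3/62=0.0484, 30/62=0.4839
Σpᵢ² = 0.0161² + 0.2097² + 0.2419² + 0.0484² + 0.4839² = 0.000259 + 0.043974 + 0.058516 + 0.002343 + 0.234159 = 0.339251
B = 1 / 0.339251 = 2.9477
Bₛ = (B − 1)/(n − 1) = (2.9477 − 1)/(5 − 1) = 1.9477/4 = 0.4869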